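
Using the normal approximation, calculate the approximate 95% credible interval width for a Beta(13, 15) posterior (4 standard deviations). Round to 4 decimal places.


Var(Beta) = 13*15/(28^2 * 29) = 0.0086
SD = 0.0926
Width ~ 4*SD = 0.3704

0.3704


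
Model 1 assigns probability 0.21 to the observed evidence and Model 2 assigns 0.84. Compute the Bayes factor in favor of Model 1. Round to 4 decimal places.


BF = P(data|M1) / P(data|M2)
= 0.21 / 0.84 = 0.25

0.25


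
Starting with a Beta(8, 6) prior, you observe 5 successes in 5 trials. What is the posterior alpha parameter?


For a Beta-Binomial conjugate model:
Posterior alpha = prior alpha + number of successes
= 8 + 5 = 13

13


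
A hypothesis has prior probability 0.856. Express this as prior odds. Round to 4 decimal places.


Odds = P(H) / P(not H) = 0.856 / 0.144
= 5.9444

5.9444


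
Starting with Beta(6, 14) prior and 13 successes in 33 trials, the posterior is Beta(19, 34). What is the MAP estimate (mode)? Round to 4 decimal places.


The mode of Beta(a, b) when a > 1 and b > 1 is (a-1)/(a+b-2)
= (19 - 1) / (19 + 34 - 2)
= 18 / 51
= 0.3529

0.3529


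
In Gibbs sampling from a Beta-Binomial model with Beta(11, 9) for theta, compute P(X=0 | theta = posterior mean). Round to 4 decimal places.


Posterior mean = alpha/(alpha+beta) = 11/20 = 0.55
P(X=0|theta=mean) = 1 - theta = 0.45

0.45


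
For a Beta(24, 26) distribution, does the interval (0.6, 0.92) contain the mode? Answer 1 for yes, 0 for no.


Mode of Beta(a,b) = (a-1)/(a+b-2)
= (24-1)/(24+26-2) = 0.4792
Check: 0.6 <= 0.4792 <= 0.92?
Result: 0

0


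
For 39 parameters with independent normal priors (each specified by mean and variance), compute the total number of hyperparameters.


A normal prior has 2 hyperparameters per parameter.
Total = 39 * 2 = 78

78


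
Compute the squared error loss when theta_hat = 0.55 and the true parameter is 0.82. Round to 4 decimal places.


L = (theta_hat - theta_true)^2
= (0.55 - 0.82)^2
= -0.27^2 = 0.0729

0.0729


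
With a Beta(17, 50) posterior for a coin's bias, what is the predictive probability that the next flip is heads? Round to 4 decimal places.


The predictive probability equals the posterior mean.
P(next = heads) = alpha / (alpha + beta)
= 17 / 67 = 0.2537

0.2537


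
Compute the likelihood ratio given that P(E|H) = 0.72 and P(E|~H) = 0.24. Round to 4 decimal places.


LR = P(E|H) / P(E|~H)
= 0.72 / 0.24 = 3.0

3.0


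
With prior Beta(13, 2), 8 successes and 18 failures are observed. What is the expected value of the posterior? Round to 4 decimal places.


Posterior = Beta(21, 20)
E[theta] = alpha/(alpha+beta)
= 21/41 = 0.5122

0.5122


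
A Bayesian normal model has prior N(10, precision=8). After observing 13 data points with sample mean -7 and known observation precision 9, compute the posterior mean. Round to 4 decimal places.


Posterior mean = (prior_precision * prior_mean + n * data_precision * data_mean) / (prior_precision + n * data_precision)
Numerator = 8*10 + 13*9*-7 = -739
Denominator = 8 + 13*9 = 125
Posterior mean = -5.912

-5.912


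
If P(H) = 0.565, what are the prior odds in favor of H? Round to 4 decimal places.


Prior odds = P(H) / (1 - P(H))
= 0.565 / 0.435
= 1.2989

1.2989


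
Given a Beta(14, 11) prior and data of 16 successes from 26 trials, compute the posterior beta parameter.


Number of failures = 26 - 16 = 10
Posterior beta = 11 + 10 = 21

21


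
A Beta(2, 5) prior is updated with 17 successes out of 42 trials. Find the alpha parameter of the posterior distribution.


In the Beta-Binomial conjugate update:
alpha_post = alpha_prior + successes
= 2 + 17
= 19

19


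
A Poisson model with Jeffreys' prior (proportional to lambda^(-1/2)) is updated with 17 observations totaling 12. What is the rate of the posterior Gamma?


Posterior = Gamma(0.5 + S, n)
= Gamma(0.5 + 12, 17)
Posterior rate = 0 + n = 17

17.0


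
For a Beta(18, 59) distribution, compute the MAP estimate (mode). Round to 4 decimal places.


MAP = mode = (a-1)/(a+b-2)
= (18-1)/(18+59-2)
= 17/75 = 0.2267

0.2267


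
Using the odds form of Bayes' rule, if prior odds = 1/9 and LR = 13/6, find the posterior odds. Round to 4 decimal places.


Bayes' rule in odds form: posterior odds = prior odds * LR
= (1 * 13) / (9 * 6)
= 13/54 = 0.2407

0.2407


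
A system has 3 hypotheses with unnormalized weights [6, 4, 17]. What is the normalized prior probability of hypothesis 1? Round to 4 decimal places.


The normalized prior is the weight divided by the total.
Total weight = 27
P(H1) = 6 / 27 = 0.2222

0.2222


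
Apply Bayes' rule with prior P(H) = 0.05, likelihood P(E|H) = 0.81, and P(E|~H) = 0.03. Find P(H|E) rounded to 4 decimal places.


Step 1: Compute marginal P(E) = P(E|H)P(H) + P(E|~H)P(~H)
= 0.81*0.05 + 0.03*0.95 = 0.069
Step 2: P(H|E) = P(E|H)P(H)/P(E) = 0.0405/0.069
= 0.587

0.587


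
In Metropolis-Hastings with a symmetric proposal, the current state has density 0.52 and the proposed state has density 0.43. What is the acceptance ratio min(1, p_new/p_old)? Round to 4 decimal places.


Ratio = p_new / p_old = 0.43 / 0.52 = 0.8269
Acceptance = min(1, 0.8269) = 0.8269

0.8269


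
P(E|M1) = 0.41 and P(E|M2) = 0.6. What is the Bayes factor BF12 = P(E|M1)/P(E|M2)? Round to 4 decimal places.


Bayes factor BF12 = P(E|M1) / P(E|M2)
= 0.41 / 0.6
= 0.6833

0.6833


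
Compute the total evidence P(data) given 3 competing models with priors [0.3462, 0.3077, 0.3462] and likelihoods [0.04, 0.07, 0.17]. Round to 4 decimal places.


Marginal likelihood = sum P(model_i) * P(data|model_i)
Model 1: 0.3462 * 0.04 = 0.0138
Model 2: 0.3077 * 0.07 = 0.0215
Model 3: 0.3462 * 0.17 = 0.0589
Total = 0.0942

0.0942


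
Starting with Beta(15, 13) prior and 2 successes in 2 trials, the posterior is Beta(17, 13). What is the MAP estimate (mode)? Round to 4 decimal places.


The mode of Beta(a, b) when a > 1 and b > 1 is (a-1)/(a+b-2)
= (17 - 1) / (17 + 13 - 2)
= 16 / 28
= 0.5714

0.5714


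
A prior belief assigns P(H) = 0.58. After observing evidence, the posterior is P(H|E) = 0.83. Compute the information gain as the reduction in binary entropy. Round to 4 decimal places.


H(prior) = -0.58*log2(0.58) - 0.42*log2(0.42)
= 0.9815
H(post) = -0.83*log2(0.83) - 0.17*log2(0.17)
= 0.6577
IG = 0.9815 - 0.6577 = 0.3237

0.3237


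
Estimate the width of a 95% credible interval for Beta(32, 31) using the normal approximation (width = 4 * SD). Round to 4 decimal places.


For Beta(a,b): Var = ab/((a+b)^2(a+b+1))
Var = 0.0039, SD = 0.0625
Approximate 95% CI width = 4 * 0.0625 = 0.25

0.25


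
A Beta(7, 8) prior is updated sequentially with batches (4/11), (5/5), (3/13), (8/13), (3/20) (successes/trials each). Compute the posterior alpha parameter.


Sequential conjugate updating is equivalent to a single batch update.
Total successes across all batches = 23
alpha_posterior = alpha_prior + total_successes = 7 + 23
= 30

30


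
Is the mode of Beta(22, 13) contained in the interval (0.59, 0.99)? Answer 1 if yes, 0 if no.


Mode = (a-1)/(a+b-2) = 21/33 = 0.6364
Interval: (0.59, 0.99)
Contains mode? 1

1


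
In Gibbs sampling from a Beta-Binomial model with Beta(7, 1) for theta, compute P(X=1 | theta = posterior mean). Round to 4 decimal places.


Posterior mean = alpha/(alpha+beta) = 7/8 = 0.875
P(X=1|theta=mean) = theta = 0.875

0.875


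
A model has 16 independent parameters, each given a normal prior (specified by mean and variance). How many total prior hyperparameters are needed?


Each normal prior needs 2 hyperparameters (mean and variance).
Total = 2 * 16 = 32

32


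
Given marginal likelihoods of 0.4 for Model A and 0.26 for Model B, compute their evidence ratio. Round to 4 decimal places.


Ratio = ML(A) / ML(B) = 0.4/0.26
= 1.5385

1.5385


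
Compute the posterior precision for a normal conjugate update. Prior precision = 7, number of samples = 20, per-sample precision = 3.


tau_post = tau_0 + n * tau
= 7 + 20 * 3 = 67

67


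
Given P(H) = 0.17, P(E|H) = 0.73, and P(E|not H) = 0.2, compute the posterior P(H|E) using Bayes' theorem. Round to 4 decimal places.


By Bayes' theorem: P(H|E) = P(E|H)*P(H) / P(E)
P(E) = P(E|H)*P(H) + P(E|not H)*P(not H)
P(E) = 0.73*0.17 + 0.2*0.83 = 0.2901
P(H|E) = 0.73*0.17 / 0.2901 = 0.4278

0.4278


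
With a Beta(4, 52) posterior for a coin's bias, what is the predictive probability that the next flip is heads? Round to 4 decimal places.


The predictive probability equals the posterior mean.
P(next = heads) = alpha / (alpha + beta)
= 4 / 56 = 0.0714

0.0714


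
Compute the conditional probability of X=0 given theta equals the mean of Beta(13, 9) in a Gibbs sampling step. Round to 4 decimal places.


Mean of Beta(13, 9) = 0.5909
P(X=0 | theta=0.5909) = 0.4091

0.4091


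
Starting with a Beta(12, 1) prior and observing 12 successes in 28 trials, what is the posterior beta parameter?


Posterior beta = prior beta + failures
Failures = 28 - 12 = 16
beta_post = 1 + 16 = 17

17


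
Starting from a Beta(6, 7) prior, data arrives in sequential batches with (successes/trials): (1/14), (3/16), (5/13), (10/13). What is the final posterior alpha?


In sequential Bayesian updating, we sum all successes.
Total successes = 19
Final alpha = 6 + 19 = 25

25


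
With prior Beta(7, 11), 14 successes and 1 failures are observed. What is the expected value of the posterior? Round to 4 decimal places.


Posterior = Beta(21, 12)
E[theta] = alpha/(alpha+beta)
= 21/33 = 0.6364

0.6364


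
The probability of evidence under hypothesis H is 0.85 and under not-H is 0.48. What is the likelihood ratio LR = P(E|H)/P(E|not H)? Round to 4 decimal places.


LR = 0.85 / 0.48
= 1.7708

1.7708


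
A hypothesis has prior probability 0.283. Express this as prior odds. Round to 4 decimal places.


Odds = P(H) / P(not H) = 0.283 / 0.717
= 0.3947

0.3947


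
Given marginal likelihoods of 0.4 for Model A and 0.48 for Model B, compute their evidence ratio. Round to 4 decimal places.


Ratio = ML(A) / ML(B) = 0.4/0.48
= 0.8333

0.8333


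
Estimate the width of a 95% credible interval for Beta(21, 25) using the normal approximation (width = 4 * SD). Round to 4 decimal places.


For Beta(a,b): Var = ab/((a+b)^2(a+b+1))
Var = 0.0053, SD = 0.0727
Approximate 95% CI width = 4 * 0.0727 = 0.2906

0.2906


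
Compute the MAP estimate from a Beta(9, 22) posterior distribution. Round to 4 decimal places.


MAP = mode of Beta distribution
= (alpha - 1)/(alpha + beta - 2)
= (9-1)/(9+22-2)
= 8/29 = 0.2759

0.2759


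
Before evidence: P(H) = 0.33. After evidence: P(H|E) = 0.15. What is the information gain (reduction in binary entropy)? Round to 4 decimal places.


Prior entropy = 0.9149
Posterior entropy = 0.6098
Information gain = 0.9149 - 0.6098 = 0.3051

0.3051


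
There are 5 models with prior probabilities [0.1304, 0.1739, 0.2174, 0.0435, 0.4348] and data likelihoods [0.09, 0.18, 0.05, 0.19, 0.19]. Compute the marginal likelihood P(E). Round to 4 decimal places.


P(E) = sum over models of P(M_i) * P(E|M_i)
= 0.1304*0.09 + 0.1739*0.18 + 0.2174*0.05 + 0.0435*0.19 + 0.4348*0.19
= 0.1448

0.1448


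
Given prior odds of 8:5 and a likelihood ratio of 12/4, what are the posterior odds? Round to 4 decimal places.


Posterior odds = prior odds * LR
Prior odds = 8/5 = 1.6
LR = 12/4 = 3.0
Posterior odds = 1.6 * 3.0 = 4.8

4.8


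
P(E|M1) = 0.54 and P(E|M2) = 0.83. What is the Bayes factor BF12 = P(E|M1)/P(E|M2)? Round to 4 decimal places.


Bayes factor BF12 = P(E|M1) / P(E|M2)
= 0.54 / 0.83
= 0.6506

0.6506


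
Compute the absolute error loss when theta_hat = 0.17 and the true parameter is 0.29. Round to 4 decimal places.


L = |theta_hat - theta_true|
= |0.17 - 0.29| = 0.12

0.12


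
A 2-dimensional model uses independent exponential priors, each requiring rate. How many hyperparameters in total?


Per parameter: 1 (rate).
Total = 2 * 1 = 2

2


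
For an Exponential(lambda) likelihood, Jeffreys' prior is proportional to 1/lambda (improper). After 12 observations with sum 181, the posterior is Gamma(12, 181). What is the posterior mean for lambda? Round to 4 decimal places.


Posterior = Gamma(n, sum_x) = Gamma(12, 181)
Posterior mean = shape/rate = 12/181
= 0.0663

0.0663


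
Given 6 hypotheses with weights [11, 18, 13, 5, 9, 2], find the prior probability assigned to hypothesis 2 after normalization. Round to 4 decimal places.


To normalize, divide each weight by the sum of all weights.
Sum = 58
Prior(H2) = 18/58 = 0.3103

0.3103


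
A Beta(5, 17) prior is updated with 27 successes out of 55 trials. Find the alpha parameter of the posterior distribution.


In the Beta-Binomial conjugate update:
alpha_post = alpha_prior + successes
= 5 + 27
= 32

32


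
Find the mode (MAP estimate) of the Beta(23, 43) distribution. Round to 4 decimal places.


For Beta(a,b) with a,b > 1:
Mode = (a-1)/(a+b-2) = (23-1)/(66-2)
= 22/64 = 0.3438

0.3438


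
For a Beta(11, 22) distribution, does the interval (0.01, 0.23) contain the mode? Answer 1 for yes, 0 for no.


Mode of Beta(a,b) = (a-1)/(a+b-2)
= (11-1)/(11+22-2) = 0.3226
Check: 0.01 <= 0.3226 <= 0.23?
Result: 0

0


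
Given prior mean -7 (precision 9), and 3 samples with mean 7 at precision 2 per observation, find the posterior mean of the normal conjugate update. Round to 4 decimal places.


The posterior mean is a precision-weighted average of prior and data.
Post. prec. = 9 + 6 = 15
Post. mean = (-63 + 42)/15 = -21/15 = -1.4

-1.4


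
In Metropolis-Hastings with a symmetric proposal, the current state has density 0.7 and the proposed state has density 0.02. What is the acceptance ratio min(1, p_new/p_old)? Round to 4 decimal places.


Ratio = p_new / p_old = 0.02 / 0.7 = 0.0286
Acceptance = min(1, 0.0286) = 0.0286

0.0286


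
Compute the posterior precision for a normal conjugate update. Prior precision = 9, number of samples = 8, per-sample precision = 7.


tau_post = tau_0 + n * tau
= 9 + 8 * 7 = 65

65


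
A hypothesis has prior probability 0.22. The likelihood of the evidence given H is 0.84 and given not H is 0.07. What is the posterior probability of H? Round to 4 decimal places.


Using Bayes' theorem:
P(E) = 0.22 * 0.84 + 0.78 * 0.07
P(E) = 0.2394
P(H|E) = (0.22 * 0.84) / 0.2394 = 0.7719

0.7719


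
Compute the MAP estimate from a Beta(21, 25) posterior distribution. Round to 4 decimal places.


MAP = mode of Beta distribution
= (alpha - 1)/(alpha + beta - 2)
= (21-1)/(21+25-2)
= 20/44 = 0.4545

0.4545


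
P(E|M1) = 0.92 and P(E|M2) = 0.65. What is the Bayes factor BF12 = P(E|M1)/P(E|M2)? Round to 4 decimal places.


Bayes factor BF12 = P(E|M1) / P(E|M2)
= 0.92 / 0.65
= 1.4154

1.4154


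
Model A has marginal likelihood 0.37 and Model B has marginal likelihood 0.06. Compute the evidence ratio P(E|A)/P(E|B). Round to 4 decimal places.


Evidence ratio = P(E|A) / P(E|B)
= 0.37 / 0.06
= 6.1667

6.1667


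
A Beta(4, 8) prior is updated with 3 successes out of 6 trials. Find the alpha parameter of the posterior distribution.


In the Beta-Binomial conjugate update:
alpha_post = alpha_prior + successes
= 4 + 3
= 7

7


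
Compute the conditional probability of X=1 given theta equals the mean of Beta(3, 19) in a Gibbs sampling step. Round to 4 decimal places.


Mean of Beta(3, 19) = 0.1364
P(X=1 | theta=0.1364) = 0.1364

0.1364


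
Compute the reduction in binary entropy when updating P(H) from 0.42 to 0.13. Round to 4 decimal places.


H_before = -p*log2(p) - (1-p)*log2(1-p) for p=0.42: 0.9815
H_after for p=0.13: 0.5574
Reduction = 0.9815 - 0.5574 = 0.424

0.424


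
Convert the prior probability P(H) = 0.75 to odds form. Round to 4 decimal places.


P(not H) = 1 - 0.75 = 0.25
Odds = 0.75 / 0.25 = 3.0

3.0


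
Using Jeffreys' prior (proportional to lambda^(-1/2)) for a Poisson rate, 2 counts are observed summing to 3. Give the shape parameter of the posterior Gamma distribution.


Conjugate update: Gamma(prior_shape + S, prior_rate + n).
Prior shape = 0.5, prior rate = 0.
Posterior shape = 0.5 + S = 0.5 + 3 = 3.5

3.5


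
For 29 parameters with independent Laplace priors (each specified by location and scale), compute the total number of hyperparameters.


A Laplace prior has 2 hyperparameters per parameter.
Total = 29 * 2 = 58

58


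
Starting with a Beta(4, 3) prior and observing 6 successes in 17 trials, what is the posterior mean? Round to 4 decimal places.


Posterior parameters: alpha = 4 + 6 = 10
beta = 3 + 11 = 14
Posterior mean = alpha / (alpha + beta) = 10 / 24
= 0.4167

0.4167


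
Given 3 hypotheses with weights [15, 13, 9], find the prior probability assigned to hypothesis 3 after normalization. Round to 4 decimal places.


To normalize, divide each weight by the sum of all weights.
Sum = 37
Prior(H3) = 9/37 = 0.2432

0.2432


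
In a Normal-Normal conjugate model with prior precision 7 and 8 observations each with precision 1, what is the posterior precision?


Posterior precision = prior precision + n * observation precision
= 7 + 8 * 1
= 7 + 8 = 15

15


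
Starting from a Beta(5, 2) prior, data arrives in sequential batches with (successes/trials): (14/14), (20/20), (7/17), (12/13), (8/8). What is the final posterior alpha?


In sequential Bayesian updating, we sum all successes.
Total successes = 61
Final alpha = 5 + 61 = 66

66


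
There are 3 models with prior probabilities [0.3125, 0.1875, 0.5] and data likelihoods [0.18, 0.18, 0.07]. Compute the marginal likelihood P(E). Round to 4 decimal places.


P(E) = sum over models of P(M_i) * P(E|M_i)
= 0.3125*0.18 + 0.1875*0.18 + 0.5*0.07
= 0.125

0.125


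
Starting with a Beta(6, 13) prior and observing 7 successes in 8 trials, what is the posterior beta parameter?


Posterior beta = prior beta + failures
Failures = 8 - 7 = 1
beta_post = 13 + 1 = 14

14


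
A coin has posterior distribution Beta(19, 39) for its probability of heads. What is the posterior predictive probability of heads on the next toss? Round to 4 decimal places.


Posterior predictive = E[theta] = alpha/(alpha+beta)
= 19/58
= 0.3276

0.3276


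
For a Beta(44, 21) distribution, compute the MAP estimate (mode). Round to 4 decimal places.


MAP = mode = (a-1)/(a+b-2)
= (44-1)/(44+21-2)
= 43/63 = 0.6825

0.6825


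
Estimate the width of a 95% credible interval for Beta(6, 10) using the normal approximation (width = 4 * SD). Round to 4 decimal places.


For Beta(a,b): Var = ab/((a+b)^2(a+b+1))
Var = 0.0138, SD = 0.1174
Approximate 95% CI width = 4 * 0.1174 = 0.4697

0.4697


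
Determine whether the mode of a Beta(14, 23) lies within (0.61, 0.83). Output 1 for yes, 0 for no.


First find the mode: (a-1)/(a+b-2) = 0.3714
Is 0.3714 in (0.61, 0.83)? 0

0


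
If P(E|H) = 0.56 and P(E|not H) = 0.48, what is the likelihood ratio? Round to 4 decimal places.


Likelihood ratio = P(E|H) / P(E|not H)
= 0.56 / 0.48
= 1.1667

1.1667


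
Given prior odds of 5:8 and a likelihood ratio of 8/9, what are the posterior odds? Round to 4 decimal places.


Posterior odds = prior odds * LR
Prior odds = 5/8 = 0.625
LR = 8/9 = 0.8889
Posterior odds = 0.625 * 0.8889 = 0.5556

0.5556


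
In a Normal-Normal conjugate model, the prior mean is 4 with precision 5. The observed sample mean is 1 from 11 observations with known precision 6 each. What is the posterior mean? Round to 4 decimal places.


Posterior precision = tau0 + n*tau = 5 + 11*6 = 71
Posterior mean = (tau0*mu0 + n*tau*xbar) / posterior_precision
= (5*4 + 11*6*1) / 71
= 86 / 71 = 1.2113

1.2113


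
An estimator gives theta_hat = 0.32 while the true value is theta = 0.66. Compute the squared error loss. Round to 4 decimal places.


The squared error loss is (theta_hat - theta)^2
= (0.32 - 0.66)^2
= (-0.34)^2 = 0.1156

0.1156


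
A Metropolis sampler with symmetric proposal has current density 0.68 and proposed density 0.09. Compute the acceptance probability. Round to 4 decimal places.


For symmetric proposals, acceptance = min(1, pi(x*)/pi(x))
= min(1, 0.09/0.68)
= min(1, 0.1324) = 0.1324

0.1324


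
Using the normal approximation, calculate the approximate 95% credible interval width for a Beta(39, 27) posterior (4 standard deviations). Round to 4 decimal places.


Var(Beta) = 39*27/(66^2 * 67) = 0.0036
SD = 0.0601
Width ~ 4*SD = 0.2403

0.2403


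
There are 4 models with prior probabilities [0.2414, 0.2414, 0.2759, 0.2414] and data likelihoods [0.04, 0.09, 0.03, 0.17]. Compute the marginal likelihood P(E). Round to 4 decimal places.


P(E) = sum over models of P(M_i) * P(E|M_i)
= 0.2414*0.04 + 0.2414*0.09 + 0.2759*0.03 + 0.2414*0.17
= 0.0807

0.0807


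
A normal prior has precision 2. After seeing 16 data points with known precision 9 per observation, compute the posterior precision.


In the conjugate normal model, precisions add:
tau_posterior = tau_prior + n * tau_data
= 2 + 16*9 = 146

146


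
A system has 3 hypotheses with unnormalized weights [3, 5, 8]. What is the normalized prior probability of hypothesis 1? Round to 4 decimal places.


The normalized prior is the weight divided by the total.
Total weight = 16
P(H1) = 3 / 16 = 0.1875

0.1875


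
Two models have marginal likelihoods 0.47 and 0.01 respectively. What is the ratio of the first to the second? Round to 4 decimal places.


Evidence ratio = 0.47 / 0.01
= 47.0

47.0


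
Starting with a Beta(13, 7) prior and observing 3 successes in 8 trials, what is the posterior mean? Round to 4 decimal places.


Posterior parameters: alpha = 13 + 3 = 16
beta = 7 + 5 = 12
Posterior mean = alpha / (alpha + beta) = 16 / 28
= 0.5714

0.5714


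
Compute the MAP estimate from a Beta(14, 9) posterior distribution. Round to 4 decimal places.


MAP = mode of Beta distribution
= (alpha - 1)/(alpha + beta - 2)
= (14-1)/(14+9-2)
= 13/21 = 0.619

0.619


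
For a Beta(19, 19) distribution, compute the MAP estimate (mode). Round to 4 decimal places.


MAP = mode = (a-1)/(a+b-2)
= (19-1)/(19+19-2)
= 18/36 = 0.5

0.5


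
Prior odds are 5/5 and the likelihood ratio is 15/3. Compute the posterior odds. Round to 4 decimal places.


Posterior odds = prior odds * likelihood ratio
= (5/5) * (15/3)
= 75 / 15
= 5.0

5.0


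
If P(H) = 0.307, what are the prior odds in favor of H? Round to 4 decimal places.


Prior odds = P(H) / (1 - P(H))
= 0.307 / 0.693
= 0.443

0.443


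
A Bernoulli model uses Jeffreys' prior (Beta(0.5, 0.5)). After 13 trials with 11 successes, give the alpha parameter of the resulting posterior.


Posterior = Beta(prior_alpha + successes, prior_beta + failures)
= Beta(0.5 + 11, 0.5 + 2)
Posterior alpha = 0.5 + k = 0.5 + 11 = 11.5

11.5


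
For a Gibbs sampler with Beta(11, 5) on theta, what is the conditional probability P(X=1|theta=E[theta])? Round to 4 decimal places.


E[theta] = 11/(11+5) = 0.6875
P(X=1|theta) = theta = 0.6875

0.6875


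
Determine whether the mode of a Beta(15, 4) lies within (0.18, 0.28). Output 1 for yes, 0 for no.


First find the mode: (a-1)/(a+b-2) = 0.8235
Is 0.8235 in (0.18, 0.28)? 0

0


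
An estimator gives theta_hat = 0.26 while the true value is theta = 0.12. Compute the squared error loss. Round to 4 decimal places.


The squared error loss is (theta_hat - theta)^2
= (0.26 - 0.12)^2
= (0.14)^2 = 0.0196

0.0196


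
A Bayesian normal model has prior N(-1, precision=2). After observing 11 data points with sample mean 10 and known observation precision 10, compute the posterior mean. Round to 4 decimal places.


Posterior mean = (prior_precision * prior_mean + n * data_precision * data_mean) / (prior_precision + n * data_precision)
Numerator = 2*-1 + 11*10*10 = 1098
Denominator = 2 + 11*10 = 112
Posterior mean = 9.8036

9.8036


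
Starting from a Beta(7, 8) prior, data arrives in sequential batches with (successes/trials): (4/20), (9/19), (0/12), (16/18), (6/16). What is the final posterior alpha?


In sequential Bayesian updating, we sum all successes.
Total successes = 35
Final alpha = 7 + 35 = 42

42


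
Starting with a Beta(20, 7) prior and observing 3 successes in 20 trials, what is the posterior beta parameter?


Posterior beta = prior beta + failures
Failures = 20 - 3 = 17
beta_post = 7 + 17 = 24

24


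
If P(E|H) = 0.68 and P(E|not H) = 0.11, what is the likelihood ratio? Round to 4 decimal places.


Likelihood ratio = P(E|H) / P(E|not H)
= 0.68 / 0.11
= 6.1818

6.1818


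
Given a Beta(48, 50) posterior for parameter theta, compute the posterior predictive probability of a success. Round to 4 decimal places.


For a Beta-Bernoulli model, the predictive probability is the mean:
P(success) = 48/(48+50) = 48/98 = 0.4898

0.4898


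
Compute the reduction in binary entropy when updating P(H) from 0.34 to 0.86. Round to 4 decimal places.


H_before = -p*log2(p) - (1-p)*log2(1-p) for p=0.34: 0.9248
H_after for p=0.86: 0.5842
Reduction = 0.9248 - 0.5842 = 0.3406

0.3406


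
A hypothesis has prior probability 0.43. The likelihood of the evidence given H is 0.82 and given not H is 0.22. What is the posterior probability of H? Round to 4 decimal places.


Using Bayes' theorem:
P(E) = 0.43 * 0.82 + 0.57 * 0.22
P(E) = 0.478
P(H|E) = (0.43 * 0.82) / 0.478 = 0.7377

0.7377


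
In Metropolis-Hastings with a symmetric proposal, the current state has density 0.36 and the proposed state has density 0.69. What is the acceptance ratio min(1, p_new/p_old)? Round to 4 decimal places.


Ratio = p_new / p_old = 0.69 / 0.36 = 1.9167
Acceptance = min(1, 1.9167) = 1.0

1.0


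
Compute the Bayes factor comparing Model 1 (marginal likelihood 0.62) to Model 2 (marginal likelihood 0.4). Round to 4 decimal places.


BF12 = marginal likelihood of M1 / marginal likelihood of M2
= 0.62/0.4
= 1.55

1.55


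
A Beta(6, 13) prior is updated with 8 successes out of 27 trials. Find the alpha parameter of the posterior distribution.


In the Beta-Binomial conjugate update:
alpha_post = alpha_prior + successes
= 6 + 8
= 14

14


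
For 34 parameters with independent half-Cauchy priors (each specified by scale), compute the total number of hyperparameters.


A half-Cauchy prior has 1 hyperparameter per parameter.
Total = 34 * 1 = 34

34


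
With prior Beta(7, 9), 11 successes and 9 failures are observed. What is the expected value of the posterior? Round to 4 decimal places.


Posterior = Beta(18, 18)
E[theta] = alpha/(alpha+beta)
= 18/36 = 0.5

0.5


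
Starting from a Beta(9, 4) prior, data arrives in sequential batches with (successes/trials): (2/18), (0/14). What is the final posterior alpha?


In sequential Bayesian updating, we sum all successes.
Total successes = 2
Final alpha = 9 + 2 = 11

11


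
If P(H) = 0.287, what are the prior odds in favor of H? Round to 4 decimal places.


Prior odds = P(H) / (1 - P(H))
= 0.287 / 0.713
= 0.4025

0.4025


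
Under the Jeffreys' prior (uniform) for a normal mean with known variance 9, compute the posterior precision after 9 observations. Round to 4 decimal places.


Prior precision = 0 (flat prior).
Post. prec. = 0 + n/var = 9/9 = 1.0

1.0


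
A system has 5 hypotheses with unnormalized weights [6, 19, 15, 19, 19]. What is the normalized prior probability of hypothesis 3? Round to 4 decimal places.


The normalized prior is the weight divided by the total.
Total weight = 78
P(H3) = 15 / 78 = 0.1923

0.1923


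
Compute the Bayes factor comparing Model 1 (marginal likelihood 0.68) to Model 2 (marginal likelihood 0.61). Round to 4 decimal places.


BF12 = marginal likelihood of M1 / marginal likelihood of M2
= 0.68/0.61
= 1.1148

1.1148


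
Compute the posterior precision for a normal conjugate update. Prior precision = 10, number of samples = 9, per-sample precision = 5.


tau_post = tau_0 + n * tau
= 10 + 9 * 5 = 55

55


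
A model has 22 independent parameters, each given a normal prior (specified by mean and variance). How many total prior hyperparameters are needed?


Each normal prior needs 2 hyperparameters (mean and variance).
Total = 2 * 22 = 44

44


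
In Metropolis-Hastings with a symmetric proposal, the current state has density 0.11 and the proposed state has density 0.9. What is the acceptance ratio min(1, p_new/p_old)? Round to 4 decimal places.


Ratio = p_new / p_old = 0.9 / 0.11 = 8.1818
Acceptance = min(1, 8.1818) = 1.0

1.0


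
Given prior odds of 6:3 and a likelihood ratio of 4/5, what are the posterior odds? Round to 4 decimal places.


Posterior odds = prior odds * LR
Prior odds = 6/3 = 2.0
LR = 4/5 = 0.8
Posterior odds = 2.0 * 0.8 = 1.6

1.6


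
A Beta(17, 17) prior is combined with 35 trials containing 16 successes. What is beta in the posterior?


In conjugate updating:
beta_posterior = beta_prior + (n - k)
= 17 + (35 - 16)
= 17 + 19 = 36

36


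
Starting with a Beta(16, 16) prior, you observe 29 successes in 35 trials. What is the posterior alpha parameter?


For a Beta-Binomial conjugate model:
Posterior alpha = prior alpha + number of successes
= 16 + 29 = 45

45


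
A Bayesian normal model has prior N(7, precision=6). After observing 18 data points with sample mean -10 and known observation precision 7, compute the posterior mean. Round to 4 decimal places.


Posterior mean = (prior_precision * prior_mean + n * data_precision * data_mean) / (prior_precision + n * data_precision)
Numerator = 6*7 + 18*7*-10 = -1218
Denominator = 6 + 18*7 = 132
Posterior mean = -9.2273

-9.2273


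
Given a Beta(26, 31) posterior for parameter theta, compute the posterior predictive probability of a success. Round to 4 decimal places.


For a Beta-Bernoulli model, the predictive probability is the mean:
P(success) = 26/(26+31) = 26/57 = 0.4561

0.4561


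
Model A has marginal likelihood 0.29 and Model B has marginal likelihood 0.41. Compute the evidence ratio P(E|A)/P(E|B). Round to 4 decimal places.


Evidence ratio = P(E|A) / P(E|B)
= 0.29 / 0.41
= 0.7073

0.7073


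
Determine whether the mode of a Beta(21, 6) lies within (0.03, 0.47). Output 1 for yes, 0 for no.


First find the mode: (a-1)/(a+b-2) = 0.8
Is 0.8 in (0.03, 0.47)? 0

0


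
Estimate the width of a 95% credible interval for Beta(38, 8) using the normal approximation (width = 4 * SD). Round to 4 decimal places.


For Beta(a,b): Var = ab/((a+b)^2(a+b+1))
Var = 0.0031, SD = 0.0553
Approximate 95% CI width = 4 * 0.0553 = 0.2212

0.2212


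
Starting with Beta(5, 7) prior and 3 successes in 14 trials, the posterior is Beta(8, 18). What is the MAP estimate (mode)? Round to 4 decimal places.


The mode of Beta(a, b) when a > 1 and b > 1 is (a-1)/(a+b-2)
= (8 - 1) / (8 + 18 - 2)
= 7 / 24
= 0.2917

0.2917


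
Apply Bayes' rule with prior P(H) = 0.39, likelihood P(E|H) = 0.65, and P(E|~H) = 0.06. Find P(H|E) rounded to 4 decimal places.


Step 1: Compute marginal P(E) = P(E|H)P(H) + P(E|~H)P(~H)
= 0.65*0.39 + 0.06*0.61 = 0.2901
Step 2: P(H|E) = P(E|H)P(H)/P(E) = 0.2535/0.2901
= 0.8738

0.8738


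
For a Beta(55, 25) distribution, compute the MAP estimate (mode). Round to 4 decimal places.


MAP = mode = (a-1)/(a+b-2)
= (55-1)/(55+25-2)
= 54/78 = 0.6923

0.6923


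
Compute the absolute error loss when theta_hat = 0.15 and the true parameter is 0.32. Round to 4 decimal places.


L = |theta_hat - theta_true|
= |0.15 - 0.32| = 0.17

0.17


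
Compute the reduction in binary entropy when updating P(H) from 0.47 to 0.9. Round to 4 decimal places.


H_before = -p*log2(p) - (1-p)*log2(1-p) for p=0.47: 0.9974
H_after for p=0.9: 0.469
Reduction = 0.9974 - 0.469 = 0.5284

0.5284


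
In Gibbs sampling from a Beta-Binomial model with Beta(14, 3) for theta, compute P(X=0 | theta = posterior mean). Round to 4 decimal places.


Posterior mean = alpha/(alpha+beta) = 14/17 = 0.8235
P(X=0|theta=mean) = 1 - theta = 0.1765

0.1765


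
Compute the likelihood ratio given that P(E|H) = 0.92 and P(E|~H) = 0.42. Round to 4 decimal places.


LR = P(E|H) / P(E|~H)
= 0.92 / 0.42 = 2.1905

2.1905


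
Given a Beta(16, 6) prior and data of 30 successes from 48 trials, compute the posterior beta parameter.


Number of failures = 48 - 30 = 18
Posterior beta = 6 + 18 = 24

24


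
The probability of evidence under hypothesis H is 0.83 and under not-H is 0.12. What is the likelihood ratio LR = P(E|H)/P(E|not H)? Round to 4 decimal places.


LR = 0.83 / 0.12
= 6.9167

6.9167


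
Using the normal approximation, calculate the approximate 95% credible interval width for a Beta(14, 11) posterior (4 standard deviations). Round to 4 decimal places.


Var(Beta) = 14*11/(25^2 * 26) = 0.0095
SD = 0.0973
Width ~ 4*SD = 0.3894

0.3894


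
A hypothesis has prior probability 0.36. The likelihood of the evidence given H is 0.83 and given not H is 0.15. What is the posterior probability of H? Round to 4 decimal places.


Using Bayes' theorem:
P(E) = 0.36 * 0.83 + 0.64 * 0.15
P(E) = 0.3948
P(H|E) = (0.36 * 0.83) / 0.3948 = 0.7568

0.7568


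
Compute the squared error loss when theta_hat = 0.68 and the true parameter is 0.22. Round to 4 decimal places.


L = (theta_hat - theta_true)^2
= (0.68 - 0.22)^2
= 0.46^2 = 0.2116

0.2116


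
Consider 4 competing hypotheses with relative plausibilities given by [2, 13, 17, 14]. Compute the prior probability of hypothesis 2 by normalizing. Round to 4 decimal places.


Sum of weights = 2 + 13 + 17 + 14 = 46
Normalized prior for H2 = 13 / 46
= 0.2826

0.2826


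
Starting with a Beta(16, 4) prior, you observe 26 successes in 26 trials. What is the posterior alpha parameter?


For a Beta-Binomial conjugate model:
Posterior alpha = prior alpha + number of successes
= 16 + 26 = 42

42


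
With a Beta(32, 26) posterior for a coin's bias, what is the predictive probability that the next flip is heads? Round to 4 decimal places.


The predictive probability equals the posterior mean.
P(next = heads) = alpha / (alpha + beta)
= 32 / 58 = 0.5517

0.5517


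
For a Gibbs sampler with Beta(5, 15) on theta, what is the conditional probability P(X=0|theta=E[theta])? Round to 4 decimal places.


E[theta] = 5/(5+15) = 0.25
P(X=0|theta) = 1 - theta = 0.75

0.75


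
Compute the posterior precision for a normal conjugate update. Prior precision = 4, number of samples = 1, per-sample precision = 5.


tau_post = tau_0 + n * tau
= 4 + 1 * 5 = 9

9


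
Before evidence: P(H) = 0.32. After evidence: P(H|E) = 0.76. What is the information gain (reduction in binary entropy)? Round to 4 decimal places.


Prior entropy = 0.9044
Posterior entropy = 0.795
Information gain = 0.9044 - 0.795 = 0.1093

0.1093


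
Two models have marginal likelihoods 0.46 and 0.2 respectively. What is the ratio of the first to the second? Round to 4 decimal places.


Evidence ratio = 0.46 / 0.2
= 2.3

2.3


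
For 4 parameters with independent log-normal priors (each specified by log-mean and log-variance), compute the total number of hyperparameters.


A log-normal prior has 2 hyperparameters per parameter.
Total = 4 * 2 = 8

8


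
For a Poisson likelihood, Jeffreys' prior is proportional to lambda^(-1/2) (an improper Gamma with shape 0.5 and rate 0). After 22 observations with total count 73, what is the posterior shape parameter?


Jeffreys' prior for Poisson is proportional to lambda^(-1/2).
Posterior is Gamma(0.5 + S, 0 + n) = Gamma(0.5 + 73, 22).
Posterior shape = 0.5 + S = 0.5 + 73 = 73.5

73.5


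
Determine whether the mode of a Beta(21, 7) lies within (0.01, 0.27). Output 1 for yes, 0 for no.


First find the mode: (a-1)/(a+b-2) = 0.7692
Is 0.7692 in (0.01, 0.27)? 0

0


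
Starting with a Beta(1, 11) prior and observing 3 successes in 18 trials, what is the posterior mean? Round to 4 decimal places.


Posterior parameters: alpha = 1 + 3 = 4
beta = 11 + 15 = 26
Posterior mean = alpha / (alpha + beta) = 4 / 30
= 0.1333

0.1333


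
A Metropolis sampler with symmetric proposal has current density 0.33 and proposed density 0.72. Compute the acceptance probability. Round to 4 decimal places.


For symmetric proposals, acceptance = min(1, pi(x*)/pi(x))
= min(1, 0.72/0.33)
= min(1, 2.1818) = 1.0

1.0


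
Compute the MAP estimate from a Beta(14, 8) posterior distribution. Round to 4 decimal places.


MAP = mode of Beta distribution
= (alpha - 1)/(alpha + beta - 2)
= (14-1)/(14+8-2)
= 13/20 = 0.65

0.65


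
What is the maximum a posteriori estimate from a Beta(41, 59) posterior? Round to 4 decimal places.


The MAP estimate equals the mode of the distribution.
Mode of Beta(a,b) = (a-1)/(a+b-2)
= 40/98
= 0.4082

0.4082


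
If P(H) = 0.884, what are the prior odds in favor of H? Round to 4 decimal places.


Prior odds = P(H) / (1 - P(H))
= 0.884 / 0.116
= 7.6207

7.6207


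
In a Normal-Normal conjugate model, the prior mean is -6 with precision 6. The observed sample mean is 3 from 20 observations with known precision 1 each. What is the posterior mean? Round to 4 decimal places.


Posterior precision = tau0 + n*tau = 6 + 20*1 = 26
Posterior mean = (tau0*mu0 + n*tau*xbar) / posterior_precision
= (6*-6 + 20*1*3) / 26
= 24 / 26 = 0.9231

0.9231


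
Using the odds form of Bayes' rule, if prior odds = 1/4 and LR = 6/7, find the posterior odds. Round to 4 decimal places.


Bayes' rule in odds form: posterior odds = prior odds * LR
= (1 * 6) / (4 * 7)
= 6/28 = 0.2143

0.2143


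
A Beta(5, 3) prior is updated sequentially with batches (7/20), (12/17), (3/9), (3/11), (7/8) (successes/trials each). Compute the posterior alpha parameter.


Sequential conjugate updating is equivalent to a single batch update.
Total successes across all batches = 32
alpha_posterior = alpha_prior + total_successes = 5 + 32
= 37

37


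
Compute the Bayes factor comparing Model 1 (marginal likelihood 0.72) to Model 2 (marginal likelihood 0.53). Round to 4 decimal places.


BF12 = marginal likelihood of M1 / marginal likelihood of M2
= 0.72/0.53
= 1.3585

1.3585


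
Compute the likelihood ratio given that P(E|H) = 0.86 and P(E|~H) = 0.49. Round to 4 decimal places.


LR = P(E|H) / P(E|~H)
= 0.86 / 0.49 = 1.7551

1.7551


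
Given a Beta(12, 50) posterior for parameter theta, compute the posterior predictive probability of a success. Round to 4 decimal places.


For a Beta-Bernoulli model, the predictive probability is the mean:
P(success) = 12/(12+50) = 12/62 = 0.1935

0.1935


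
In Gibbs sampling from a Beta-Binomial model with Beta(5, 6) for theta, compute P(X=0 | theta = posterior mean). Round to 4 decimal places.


Posterior mean = alpha/(alpha+beta) = 5/11 = 0.4545
P(X=0|theta=mean) = 1 - theta = 0.5455

0.5455


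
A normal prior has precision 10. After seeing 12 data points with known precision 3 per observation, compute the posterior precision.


In the conjugate normal model, precisions add:
tau_posterior = tau_prior + n * tau_data
= 10 + 12*3 = 46

46


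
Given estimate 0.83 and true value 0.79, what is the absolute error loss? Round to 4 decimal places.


Absolute error = |estimate - true|
= |0.04| = 0.04

0.04


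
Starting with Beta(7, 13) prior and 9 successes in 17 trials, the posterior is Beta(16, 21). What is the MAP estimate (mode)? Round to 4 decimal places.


The mode of Beta(a, b) when a > 1 and b > 1 is (a-1)/(a+b-2)
= (16 - 1) / (16 + 21 - 2)
= 15 / 35
= 0.4286

0.4286


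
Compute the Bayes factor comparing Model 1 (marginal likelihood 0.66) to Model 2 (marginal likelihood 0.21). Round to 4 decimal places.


BF12 = marginal likelihood of M1 / marginal likelihood of M2
= 0.66/0.21
= 3.1429

3.1429
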